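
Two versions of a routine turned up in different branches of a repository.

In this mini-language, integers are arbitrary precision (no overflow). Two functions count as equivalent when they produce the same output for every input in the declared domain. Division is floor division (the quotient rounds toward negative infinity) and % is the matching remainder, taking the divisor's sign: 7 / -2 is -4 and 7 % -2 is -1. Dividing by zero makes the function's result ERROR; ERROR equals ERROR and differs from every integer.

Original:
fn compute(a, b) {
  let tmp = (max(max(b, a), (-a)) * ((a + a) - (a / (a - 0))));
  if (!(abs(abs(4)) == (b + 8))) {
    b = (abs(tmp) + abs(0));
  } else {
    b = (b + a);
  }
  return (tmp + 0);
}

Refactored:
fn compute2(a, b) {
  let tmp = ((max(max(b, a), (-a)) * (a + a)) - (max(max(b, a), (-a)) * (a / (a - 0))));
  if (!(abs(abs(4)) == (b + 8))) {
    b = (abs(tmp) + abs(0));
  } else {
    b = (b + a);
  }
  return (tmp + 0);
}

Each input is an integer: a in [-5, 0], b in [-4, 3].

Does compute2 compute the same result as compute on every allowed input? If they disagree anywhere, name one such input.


Comparing the listings, the differences include: min/max/abs usage differs, plus arithmetic usage differs.
Tracing a=-1, b=-3: compute: tmp becomes -3; next (!(abs(abs(4)) == (b + 8))) evaluates to true; next b becomes 3; next final value -3 | compute2: tmp becomes -3; next (!(abs(abs(4)) == (b + 8))) evaluates to true; next b becomes 3; next final value -3 — matching result -3.
Checked all 48 inputs in the declared domain: the outputs agree on every one.
verdict: equivalent


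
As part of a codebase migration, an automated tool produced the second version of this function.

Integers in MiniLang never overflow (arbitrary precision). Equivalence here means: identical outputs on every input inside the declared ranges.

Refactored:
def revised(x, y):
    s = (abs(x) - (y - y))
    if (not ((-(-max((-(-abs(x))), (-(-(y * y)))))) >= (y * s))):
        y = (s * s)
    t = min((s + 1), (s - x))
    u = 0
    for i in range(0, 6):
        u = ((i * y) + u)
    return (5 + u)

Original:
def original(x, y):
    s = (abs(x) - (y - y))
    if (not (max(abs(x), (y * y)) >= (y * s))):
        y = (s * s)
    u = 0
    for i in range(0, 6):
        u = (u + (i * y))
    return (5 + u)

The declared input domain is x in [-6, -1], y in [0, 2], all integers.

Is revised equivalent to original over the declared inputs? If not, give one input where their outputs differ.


This is a faithful refactor — arithmetic usage differs; and statement counts differ; and constant usage differs; and local variable names differ; and min/max/abs usage differs, but the computed results match everywhere.
One worked example (x=-1, y=0) — original: s := 1 | (not (max(abs(x), (y * y)) >= (y * s))): false | u := 0 | iter i=0: | u := 0 | iter i=1: | u := 0 | iter i=2: | u := 0 | iter i=3: | u := 0 | iter i=4: | u := 0 | iter i=5: | u := 0 | result 5; revised: s := 1 | (not ((-(-max((-(-abs(x))), (-(-(y * y)))))) >= (y * s))): false | t := 2 | u := 0 | iter i=0: | u := 0 | iter i=1: | u := 0 | iter i=2: | u := 0 | iter i=3: | u := 0 | iter i=4: | u := 0 | iter i=5: | u := 0 | result 5; agreement on 5.
Checked all 18 inputs in the declared domain: the outputs agree on every one.
verdict: equivalent


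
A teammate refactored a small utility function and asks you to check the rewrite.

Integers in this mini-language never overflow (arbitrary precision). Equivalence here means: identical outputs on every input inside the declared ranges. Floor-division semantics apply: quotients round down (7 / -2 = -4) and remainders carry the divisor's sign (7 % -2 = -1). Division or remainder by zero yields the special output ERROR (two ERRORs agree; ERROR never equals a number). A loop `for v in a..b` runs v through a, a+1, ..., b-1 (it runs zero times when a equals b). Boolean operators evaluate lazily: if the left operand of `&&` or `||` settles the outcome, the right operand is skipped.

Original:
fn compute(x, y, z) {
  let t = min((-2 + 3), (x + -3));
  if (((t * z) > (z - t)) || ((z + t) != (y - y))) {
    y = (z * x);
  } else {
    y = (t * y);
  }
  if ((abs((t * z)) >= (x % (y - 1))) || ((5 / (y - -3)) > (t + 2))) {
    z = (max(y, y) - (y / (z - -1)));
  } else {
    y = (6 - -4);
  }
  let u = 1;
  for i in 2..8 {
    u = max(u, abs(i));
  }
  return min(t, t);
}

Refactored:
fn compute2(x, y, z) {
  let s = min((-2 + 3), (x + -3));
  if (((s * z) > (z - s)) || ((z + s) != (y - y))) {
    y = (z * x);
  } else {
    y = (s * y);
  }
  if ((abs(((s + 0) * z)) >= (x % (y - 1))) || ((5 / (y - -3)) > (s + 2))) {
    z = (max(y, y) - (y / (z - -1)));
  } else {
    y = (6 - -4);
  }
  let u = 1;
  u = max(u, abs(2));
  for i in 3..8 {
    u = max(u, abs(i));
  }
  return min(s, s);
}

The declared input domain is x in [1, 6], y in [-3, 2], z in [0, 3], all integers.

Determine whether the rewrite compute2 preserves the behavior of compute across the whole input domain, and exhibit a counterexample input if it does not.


The two are interchangeable: min/max/abs usage differs; local variable names differ; statement counts differ; constant usage differs; loop structure differs; arithmetic usage differs, and every declared input agrees.
As a probe, take x=1, y=-3, z=1: compute runs t becomes -2; next (((t * z) > (z - t)) || ((z + t) != (y - y))) evaluates to true; next y becomes 1; next hits division by zero so the output is ERROR; compute2 runs s becomes -2; next (((s * z) > (z - s)) || ((z + s) != (y - y))) evaluates to true; next y becomes 1; next hits division by zero so the output is ERROR; both end at ERROR.
An exhaustive pass over the 144 declared inputs shows identical outputs.
verdict: equivalent


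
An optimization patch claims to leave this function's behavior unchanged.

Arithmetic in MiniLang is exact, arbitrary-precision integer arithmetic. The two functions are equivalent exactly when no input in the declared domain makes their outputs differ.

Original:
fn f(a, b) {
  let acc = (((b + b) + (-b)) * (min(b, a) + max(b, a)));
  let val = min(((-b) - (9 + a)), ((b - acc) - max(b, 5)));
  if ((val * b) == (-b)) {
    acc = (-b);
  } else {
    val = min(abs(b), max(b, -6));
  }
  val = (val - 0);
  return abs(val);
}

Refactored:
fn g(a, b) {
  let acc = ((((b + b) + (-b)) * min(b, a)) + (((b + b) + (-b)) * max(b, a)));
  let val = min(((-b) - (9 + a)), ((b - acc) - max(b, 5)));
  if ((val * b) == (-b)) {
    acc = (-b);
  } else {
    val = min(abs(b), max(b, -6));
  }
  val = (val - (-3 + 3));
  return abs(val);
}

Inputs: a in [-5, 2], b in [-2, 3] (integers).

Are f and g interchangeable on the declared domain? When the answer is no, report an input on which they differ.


Side by side, the visible changes include: constant usage differs, plus arithmetic usage differs.
As a probe, take a=-5, b=-1: f runs acc = 6; val = -12; ((val * b) == (-b)) -> false; val = -1; val = -1; return 1; g runs acc = 6; val = -12; ((val * b) == (-b)) -> false; val = -1; val = -1; return 1; both end at 1.
Across all 48 domain points the two functions coincide.
verdict: equivalent


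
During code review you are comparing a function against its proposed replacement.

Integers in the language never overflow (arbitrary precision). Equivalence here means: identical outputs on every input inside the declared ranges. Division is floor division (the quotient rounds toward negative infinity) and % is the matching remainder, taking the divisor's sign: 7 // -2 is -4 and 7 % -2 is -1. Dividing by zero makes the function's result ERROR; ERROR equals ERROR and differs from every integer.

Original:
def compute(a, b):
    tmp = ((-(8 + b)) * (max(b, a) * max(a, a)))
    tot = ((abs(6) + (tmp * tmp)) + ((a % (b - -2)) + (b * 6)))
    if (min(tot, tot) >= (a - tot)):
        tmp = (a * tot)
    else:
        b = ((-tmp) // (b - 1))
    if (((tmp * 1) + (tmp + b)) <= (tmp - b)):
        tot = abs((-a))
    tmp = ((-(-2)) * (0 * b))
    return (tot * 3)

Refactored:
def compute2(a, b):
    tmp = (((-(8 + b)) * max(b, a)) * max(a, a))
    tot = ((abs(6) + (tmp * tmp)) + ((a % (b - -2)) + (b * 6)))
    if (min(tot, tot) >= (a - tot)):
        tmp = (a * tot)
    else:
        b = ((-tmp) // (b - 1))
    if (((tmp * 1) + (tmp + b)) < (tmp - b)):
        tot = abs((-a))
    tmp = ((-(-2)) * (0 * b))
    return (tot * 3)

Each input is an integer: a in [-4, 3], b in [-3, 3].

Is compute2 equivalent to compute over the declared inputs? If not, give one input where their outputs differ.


Input a=0, b=-3: 0 from compute versus -36 from compute2.
verdict: not equivalent; witness: a=0, b=-3


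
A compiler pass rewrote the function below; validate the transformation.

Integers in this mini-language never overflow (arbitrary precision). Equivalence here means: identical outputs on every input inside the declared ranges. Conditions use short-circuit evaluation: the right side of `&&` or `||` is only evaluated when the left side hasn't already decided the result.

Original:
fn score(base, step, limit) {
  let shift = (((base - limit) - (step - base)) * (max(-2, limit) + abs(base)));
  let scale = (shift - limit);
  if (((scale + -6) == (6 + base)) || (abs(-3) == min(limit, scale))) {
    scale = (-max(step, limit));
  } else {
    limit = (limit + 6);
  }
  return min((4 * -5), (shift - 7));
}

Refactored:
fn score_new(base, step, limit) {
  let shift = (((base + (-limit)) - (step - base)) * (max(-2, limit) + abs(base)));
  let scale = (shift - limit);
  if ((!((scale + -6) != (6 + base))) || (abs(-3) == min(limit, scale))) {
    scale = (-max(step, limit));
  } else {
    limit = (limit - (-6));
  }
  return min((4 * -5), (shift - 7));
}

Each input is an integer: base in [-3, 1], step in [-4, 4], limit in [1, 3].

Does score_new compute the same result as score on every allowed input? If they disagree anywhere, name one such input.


Comparing the listings, the differences include: boolean connective usage differs; comparison usage differs.
Tracing base=0, step=2, limit=3: score: shift=-15, then scale=-18, then (((scale + -6) == (6 + base)) || (abs(-3) == min(limit, scale))) is false, then limit=9, then returns -22 | score_new: shift=-15, then scale=-18, then ((!((scale + -6) != (6 + base))) || (abs(-3) == min(limit, scale))) is false, then limit=9, then returns -22 — matching result -22.
Every one of the 135 inputs gives matching results.
verdict: equivalent


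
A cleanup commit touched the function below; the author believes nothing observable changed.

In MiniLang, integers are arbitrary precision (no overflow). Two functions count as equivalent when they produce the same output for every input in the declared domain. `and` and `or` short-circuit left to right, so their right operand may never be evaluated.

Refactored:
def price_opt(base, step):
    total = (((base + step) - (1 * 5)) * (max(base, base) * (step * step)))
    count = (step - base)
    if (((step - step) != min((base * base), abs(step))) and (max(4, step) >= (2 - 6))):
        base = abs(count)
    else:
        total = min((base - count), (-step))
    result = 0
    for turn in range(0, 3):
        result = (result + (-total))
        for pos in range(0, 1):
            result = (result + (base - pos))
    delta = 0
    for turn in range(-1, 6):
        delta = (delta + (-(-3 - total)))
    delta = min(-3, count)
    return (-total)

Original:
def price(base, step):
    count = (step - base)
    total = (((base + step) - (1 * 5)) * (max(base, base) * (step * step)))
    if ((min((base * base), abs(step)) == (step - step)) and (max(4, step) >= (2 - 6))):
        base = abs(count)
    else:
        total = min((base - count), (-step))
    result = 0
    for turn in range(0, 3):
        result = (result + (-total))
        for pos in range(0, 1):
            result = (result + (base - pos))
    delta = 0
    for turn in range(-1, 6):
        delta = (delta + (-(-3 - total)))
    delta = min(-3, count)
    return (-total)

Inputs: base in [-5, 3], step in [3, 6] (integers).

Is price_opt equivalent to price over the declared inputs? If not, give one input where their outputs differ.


The rewrite breaks on base=-5, step=3, where the results are 13 and -315.
price: count becomes 8; next total becomes 315; next ((min((base * base), abs(step)) == (step - step)) and (max(4, step) >= (2 - 6))) evaluates to false; next total becomes -13; next result becomes 0; next at turn=0:; next result becomes 13; next at pos=0:; next result becomes 8; next at turn=1:; next result becomes 21; next at pos=0:; next result becomes 16; next at turn=2:; next result becomes 29; next at pos=0:; next result becomes 24; next delta becomes 0; next at turn=-1:; next delta becomes -10; next at turn=0:; next delta becomes -20; next at turn=1:; next delta becomes -30; next at turn=2:; next delta becomes -40; next at turn=3:; next delta becomes -50; next at turn=4:; next delta becomes -60; next at turn=5:; next delta becomes -70; next delta becomes -3; next final value 13
price_opt: total becomes 315; next count becomes 8; next (((step - step) != min((base * base), abs(step))) and (max(4, step) >= (2 - 6))) evaluates to true; next base becomes 8; next result becomes 0; next at turn=0:; next result becomes -315; next at pos=0:; next result becomes -307; next at turn=1:; next result becomes -622; next at pos=0:; next result becomes -614; next at turn=2:; next result becomes -929; next at pos=0:; next result becomes -921; next delta becomes 0; next at turn=-1:; next delta becomes 318; next at turn=0:; next delta becomes 636; next at turn=1:; next delta becomes 954; next at turn=2:; next delta becomes 1272; next at turn=3:; next delta becomes 1590; next at turn=4:; next delta becomes 1908; next at turn=5:; next delta becomes 2226; next delta becomes -3; next final value -315
verdict: not equivalent; witness: base=-5, step=3


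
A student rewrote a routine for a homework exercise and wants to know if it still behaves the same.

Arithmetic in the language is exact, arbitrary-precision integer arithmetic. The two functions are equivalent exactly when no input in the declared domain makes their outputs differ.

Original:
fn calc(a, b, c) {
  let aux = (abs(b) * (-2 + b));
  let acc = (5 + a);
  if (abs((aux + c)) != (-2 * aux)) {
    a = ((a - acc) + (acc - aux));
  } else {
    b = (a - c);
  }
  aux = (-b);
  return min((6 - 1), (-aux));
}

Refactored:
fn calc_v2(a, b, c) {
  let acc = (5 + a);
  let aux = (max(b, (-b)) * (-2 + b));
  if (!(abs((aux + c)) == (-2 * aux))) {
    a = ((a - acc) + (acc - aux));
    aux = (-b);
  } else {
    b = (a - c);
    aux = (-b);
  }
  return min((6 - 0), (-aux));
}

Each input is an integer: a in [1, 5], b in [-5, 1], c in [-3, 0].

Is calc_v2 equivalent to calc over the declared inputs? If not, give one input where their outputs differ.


Consider the input a=3, b=-1, c=-3.
calc: aux=-3, then acc=8, then (abs((aux + c)) != (-2 * aux)) is false, then b=6, then aux=-6, then returns 5
calc_v2: acc=8, then aux=-3, then (!(abs((aux + c)) == (-2 * aux))) is false, then b=6, then aux=-6, then returns 6
5 against 6: the behavior changed.
verdict: not equivalent; witness: a=3, b=-1, c=-3


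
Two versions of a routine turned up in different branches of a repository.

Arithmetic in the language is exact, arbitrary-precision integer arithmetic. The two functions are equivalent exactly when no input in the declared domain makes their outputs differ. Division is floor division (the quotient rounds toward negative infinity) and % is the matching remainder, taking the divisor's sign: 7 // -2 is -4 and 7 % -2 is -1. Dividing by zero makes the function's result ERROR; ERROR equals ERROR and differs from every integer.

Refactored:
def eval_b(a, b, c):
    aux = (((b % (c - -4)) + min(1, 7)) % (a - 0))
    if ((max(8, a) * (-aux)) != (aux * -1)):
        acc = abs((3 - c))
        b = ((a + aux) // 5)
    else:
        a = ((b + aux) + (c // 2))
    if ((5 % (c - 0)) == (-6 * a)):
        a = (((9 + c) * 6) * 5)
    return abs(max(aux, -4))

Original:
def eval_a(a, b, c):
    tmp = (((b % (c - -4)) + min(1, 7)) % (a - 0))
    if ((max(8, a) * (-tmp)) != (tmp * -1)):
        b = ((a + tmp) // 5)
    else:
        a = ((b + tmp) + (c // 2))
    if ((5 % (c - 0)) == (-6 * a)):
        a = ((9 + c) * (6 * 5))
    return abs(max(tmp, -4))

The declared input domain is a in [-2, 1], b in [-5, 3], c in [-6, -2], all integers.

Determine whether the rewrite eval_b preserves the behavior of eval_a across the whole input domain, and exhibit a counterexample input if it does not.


The two versions differ — the changes include statement counts differ; also arithmetic usage differs; also constant usage differs; also local variable names differ; also min/max/abs usage differs.
One worked example (a=0, b=-4, c=-2) — eval_a: divide-by-zero, output ERROR; eval_b: divide-by-zero, output ERROR; agreement on ERROR.
An exhaustive pass over the 180 declared inputs shows identical outputs.
verdict: equivalent


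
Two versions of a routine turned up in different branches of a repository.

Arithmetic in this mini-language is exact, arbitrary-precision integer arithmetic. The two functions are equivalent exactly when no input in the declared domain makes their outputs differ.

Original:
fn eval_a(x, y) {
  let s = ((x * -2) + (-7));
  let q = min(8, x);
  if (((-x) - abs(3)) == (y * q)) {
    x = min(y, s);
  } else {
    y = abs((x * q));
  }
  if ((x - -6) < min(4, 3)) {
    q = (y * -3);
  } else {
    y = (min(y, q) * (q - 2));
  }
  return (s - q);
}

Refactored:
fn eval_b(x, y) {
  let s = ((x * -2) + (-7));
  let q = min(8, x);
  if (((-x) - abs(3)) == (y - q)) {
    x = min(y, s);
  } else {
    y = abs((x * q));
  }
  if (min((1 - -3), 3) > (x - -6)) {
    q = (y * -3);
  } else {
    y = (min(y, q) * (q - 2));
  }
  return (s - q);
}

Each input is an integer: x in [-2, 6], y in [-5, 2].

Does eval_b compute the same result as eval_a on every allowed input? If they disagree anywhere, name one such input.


x=-1, y=-3 yields -4 from eval_a but -14 from eval_b.
verdict: not equivalent; witness: x=-1, y=-3


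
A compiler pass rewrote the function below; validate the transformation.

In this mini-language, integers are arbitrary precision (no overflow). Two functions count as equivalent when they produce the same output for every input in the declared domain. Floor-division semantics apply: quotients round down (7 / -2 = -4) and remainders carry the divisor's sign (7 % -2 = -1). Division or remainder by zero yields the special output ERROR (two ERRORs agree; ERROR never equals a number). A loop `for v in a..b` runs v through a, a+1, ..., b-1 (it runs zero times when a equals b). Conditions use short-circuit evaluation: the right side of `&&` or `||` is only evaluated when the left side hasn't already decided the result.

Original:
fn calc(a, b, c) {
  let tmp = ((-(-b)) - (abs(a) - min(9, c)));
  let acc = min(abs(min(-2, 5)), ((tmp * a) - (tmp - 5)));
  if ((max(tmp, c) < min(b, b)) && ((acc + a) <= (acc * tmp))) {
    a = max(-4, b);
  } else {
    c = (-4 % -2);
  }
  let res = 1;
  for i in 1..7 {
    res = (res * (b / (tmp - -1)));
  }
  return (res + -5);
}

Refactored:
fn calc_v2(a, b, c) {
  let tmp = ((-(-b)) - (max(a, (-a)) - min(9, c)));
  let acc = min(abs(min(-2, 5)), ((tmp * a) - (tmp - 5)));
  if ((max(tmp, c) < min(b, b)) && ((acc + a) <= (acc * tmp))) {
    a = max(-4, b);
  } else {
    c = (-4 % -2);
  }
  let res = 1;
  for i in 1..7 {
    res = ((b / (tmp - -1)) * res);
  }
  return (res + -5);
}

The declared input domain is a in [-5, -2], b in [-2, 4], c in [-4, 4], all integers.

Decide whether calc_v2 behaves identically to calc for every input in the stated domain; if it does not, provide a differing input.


Equivalent — the differences include min/max/abs usage differs, yet no declared input distinguishes the two.
As a probe, take a=-4, b=1, c=1: calc runs tmp := -2 | acc := 2 | ((max(tmp, c) < min(b, b)) && ((acc + a) <= (acc * tmp))): false | c := 0 | res := 1 | iter i=1: | res := -1 | iter i=2: | res := 1 | iter i=3: | res := -1 | iter i=4: | res := 1 | iter i=5: | res := -1 | iter i=6: | res := 1 | result -4; calc_v2 runs tmp := -2 | acc := 2 | ((max(tmp, c) < min(b, b)) && ((acc + a) <= (acc * tmp))): false | c := 0 | res := 1 | iter i=1: | res := -1 | iter i=2: | res := 1 | iter i=3: | res := -1 | iter i=4: | res := 1 | iter i=5: | res := -1 | iter i=6: | res := 1 | result -4; both end at -4.
An exhaustive pass over the 252 declared inputs shows identical outputs.
verdict: equivalent


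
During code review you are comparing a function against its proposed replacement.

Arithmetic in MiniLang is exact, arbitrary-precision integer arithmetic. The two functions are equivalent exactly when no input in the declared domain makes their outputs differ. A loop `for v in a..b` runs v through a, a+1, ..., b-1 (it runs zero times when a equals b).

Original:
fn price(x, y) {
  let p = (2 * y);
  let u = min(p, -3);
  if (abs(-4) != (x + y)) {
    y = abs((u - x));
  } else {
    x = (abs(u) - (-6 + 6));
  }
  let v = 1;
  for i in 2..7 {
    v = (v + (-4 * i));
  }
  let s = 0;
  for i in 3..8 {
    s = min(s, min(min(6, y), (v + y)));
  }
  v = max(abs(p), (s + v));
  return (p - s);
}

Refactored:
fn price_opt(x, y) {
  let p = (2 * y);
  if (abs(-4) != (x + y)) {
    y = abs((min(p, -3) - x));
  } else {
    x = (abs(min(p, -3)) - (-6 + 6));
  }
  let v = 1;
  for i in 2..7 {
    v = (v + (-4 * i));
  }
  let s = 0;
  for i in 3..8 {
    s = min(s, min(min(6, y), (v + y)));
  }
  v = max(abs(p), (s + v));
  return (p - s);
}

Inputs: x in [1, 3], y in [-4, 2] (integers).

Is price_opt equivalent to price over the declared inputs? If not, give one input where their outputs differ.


The two are interchangeable: min/max/abs usage differs; constant usage differs; statement counts differ; local variable names differ, and every declared input agrees.
One worked example (x=2, y=-1) — price: p becomes -2; next u becomes -3; next (abs(-4) != (x + y)) evaluates to true; next y becomes 5; next v becomes 1; next at i=2:; next v becomes -7; next at i=3:; next v becomes -19; next at i=4:; next v becomes -35; next at i=5:; next v becomes -55; next at i=6:; next v becomes -79; next s becomes 0; next at i=3:; next s becomes -74; next at i=4:; next s becomes -74; next at i=5:; next s becomes -74; next at i=6:; next s becomes -74; next at i=7:; next s becomes -74; next v becomes 2; next final value 72; price_opt: p becomes -2; next (abs(-4) != (x + y)) evaluates to true; next y becomes 5; next v becomes 1; next at i=2:; next v becomes -7; next at i=3:; next v becomes -19; next at i=4:; next v becomes -35; next at i=5:; next v becomes -55; next at i=6:; next v becomes -79; next s becomes 0; next at i=3:; next s becomes -74; next at i=4:; next s becomes -74; next at i=5:; next s becomes -74; next at i=6:; next s becomes -74; next at i=7:; next s becomes -74; next v becomes 2; next final value 72; agreement on 72.
Sweeping the whole domain (21 inputs) finds no disagreement.
verdict: equivalent


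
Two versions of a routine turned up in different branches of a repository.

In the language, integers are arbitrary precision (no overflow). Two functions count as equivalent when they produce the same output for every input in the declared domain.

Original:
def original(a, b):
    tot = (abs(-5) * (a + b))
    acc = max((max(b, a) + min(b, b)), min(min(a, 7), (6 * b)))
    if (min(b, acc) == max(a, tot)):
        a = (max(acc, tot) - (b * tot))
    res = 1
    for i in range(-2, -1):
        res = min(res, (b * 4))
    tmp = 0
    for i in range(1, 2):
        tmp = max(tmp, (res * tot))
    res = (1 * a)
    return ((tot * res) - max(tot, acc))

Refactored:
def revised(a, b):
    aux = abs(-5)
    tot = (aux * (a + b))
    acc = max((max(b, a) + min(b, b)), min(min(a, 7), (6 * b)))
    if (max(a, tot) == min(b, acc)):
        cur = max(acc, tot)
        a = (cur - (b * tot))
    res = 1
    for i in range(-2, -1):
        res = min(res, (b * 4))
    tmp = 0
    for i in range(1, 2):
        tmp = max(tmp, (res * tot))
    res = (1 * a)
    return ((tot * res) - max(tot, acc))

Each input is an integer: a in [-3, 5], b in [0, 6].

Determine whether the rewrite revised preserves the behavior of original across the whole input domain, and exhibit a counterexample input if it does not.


The two versions differ — the changes include local variable names differ; also statement counts differ.
One worked example (a=3, b=0) — original: tot becomes 15; next acc becomes 3; next (min(b, acc) == max(a, tot)) evaluates to false; next res becomes 1; next at i=-2:; next res becomes 0; next tmp becomes 0; next at i=1:; next tmp becomes 0; next res becomes 3; next final value 30; revised: aux becomes 5; next tot becomes 15; next acc becomes 3; next (max(a, tot) == min(b, acc)) evaluates to false; next res becomes 1; next at i=-2:; next res becomes 0; next tmp becomes 0; next at i=1:; next tmp becomes 0; next res becomes 3; next final value 30; agreement on 30.
An exhaustive pass over the 63 declared inputs shows identical outputs.
verdict: equivalent


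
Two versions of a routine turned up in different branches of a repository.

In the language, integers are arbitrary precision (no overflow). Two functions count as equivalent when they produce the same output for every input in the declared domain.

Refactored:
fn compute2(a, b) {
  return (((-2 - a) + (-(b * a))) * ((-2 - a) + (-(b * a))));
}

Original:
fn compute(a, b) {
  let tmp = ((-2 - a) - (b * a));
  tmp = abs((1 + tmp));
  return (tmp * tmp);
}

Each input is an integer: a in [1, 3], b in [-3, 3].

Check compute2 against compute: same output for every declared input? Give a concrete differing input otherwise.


Not equivalent: a=1, b=-3 separates them (1 vs 0).
compute: tmp = 0; tmp = 1; return 1
compute2: return 0
verdict: not equivalent; witness: a=1, b=-3


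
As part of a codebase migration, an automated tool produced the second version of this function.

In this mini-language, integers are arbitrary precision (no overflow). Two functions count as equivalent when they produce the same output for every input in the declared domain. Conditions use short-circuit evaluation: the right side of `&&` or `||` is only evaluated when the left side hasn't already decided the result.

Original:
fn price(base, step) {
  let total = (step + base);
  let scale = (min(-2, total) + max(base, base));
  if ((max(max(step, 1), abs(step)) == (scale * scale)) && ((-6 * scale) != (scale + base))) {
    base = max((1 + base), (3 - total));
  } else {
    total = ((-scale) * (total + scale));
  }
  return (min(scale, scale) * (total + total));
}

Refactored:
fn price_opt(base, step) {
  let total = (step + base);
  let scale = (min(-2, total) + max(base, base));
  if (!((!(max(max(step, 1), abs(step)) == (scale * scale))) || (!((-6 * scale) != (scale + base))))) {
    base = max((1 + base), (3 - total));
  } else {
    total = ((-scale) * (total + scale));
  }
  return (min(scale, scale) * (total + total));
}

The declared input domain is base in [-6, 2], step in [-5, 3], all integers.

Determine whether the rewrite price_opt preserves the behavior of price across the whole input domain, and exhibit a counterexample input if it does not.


This is a faithful refactor — boolean connective usage differs, but the computed results match everywhere.
Spot check at base=-5, step=2 — price: total=-3, then scale=-8, then ((max(max(step, 1), abs(step)) == (scale * scale)) && ((-6 * scale) != (scale + base))) is false, then total=-88, then returns 1408. price_opt: total=-3, then scale=-8, then (!((!(max(max(step, 1), abs(step)) == (scale * scale))) || (!((-6 * scale) != (scale + base))))) is false, then total=-88, then returns 1408. Both give 1408.
Sweeping the whole domain (81 inputs) finds no disagreement.
verdict: equivalent


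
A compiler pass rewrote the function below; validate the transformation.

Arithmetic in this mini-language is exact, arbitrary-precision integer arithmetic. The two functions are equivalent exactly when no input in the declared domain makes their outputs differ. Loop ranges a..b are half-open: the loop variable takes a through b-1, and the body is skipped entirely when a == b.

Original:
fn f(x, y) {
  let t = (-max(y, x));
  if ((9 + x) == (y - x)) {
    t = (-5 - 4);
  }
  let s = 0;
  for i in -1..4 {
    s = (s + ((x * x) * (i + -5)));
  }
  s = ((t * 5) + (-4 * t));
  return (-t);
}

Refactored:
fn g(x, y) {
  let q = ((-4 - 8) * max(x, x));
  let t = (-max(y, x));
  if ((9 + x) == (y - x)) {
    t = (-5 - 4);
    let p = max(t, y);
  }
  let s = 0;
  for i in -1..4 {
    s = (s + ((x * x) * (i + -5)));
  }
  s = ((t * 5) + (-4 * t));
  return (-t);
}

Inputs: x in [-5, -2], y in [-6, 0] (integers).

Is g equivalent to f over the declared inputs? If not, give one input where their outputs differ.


Equivalent — the differences include local variable names differ, min/max/abs usage differs, constant usage differs, statement counts differ, arithmetic usage differs, yet no declared input distinguishes the two.
Tracing x=-5, y=0: f: t becomes 0; next ((9 + x) == (y - x)) evaluates to false; next s becomes 0; next at i=-1:; next s becomes -150; next at i=0:; next s becomes -275; next at i=1:; next s becomes -375; next at i=2:; next s becomes -450; next at i=3:; next s becomes -500; next s becomes 0; next final value 0 | g: q becomes 60; next t becomes 0; next ((9 + x) == (y - x)) evaluates to false; next s becomes 0; next at i=-1:; next s becomes -150; next at i=0:; next s becomes -275; next at i=1:; next s becomes -375; next at i=2:; next s becomes -450; next at i=3:; next s becomes -500; next s becomes 0; next final value 0 — matching result 0.
An exhaustive pass over the 28 declared inputs shows identical outputs.
verdict: equivalent


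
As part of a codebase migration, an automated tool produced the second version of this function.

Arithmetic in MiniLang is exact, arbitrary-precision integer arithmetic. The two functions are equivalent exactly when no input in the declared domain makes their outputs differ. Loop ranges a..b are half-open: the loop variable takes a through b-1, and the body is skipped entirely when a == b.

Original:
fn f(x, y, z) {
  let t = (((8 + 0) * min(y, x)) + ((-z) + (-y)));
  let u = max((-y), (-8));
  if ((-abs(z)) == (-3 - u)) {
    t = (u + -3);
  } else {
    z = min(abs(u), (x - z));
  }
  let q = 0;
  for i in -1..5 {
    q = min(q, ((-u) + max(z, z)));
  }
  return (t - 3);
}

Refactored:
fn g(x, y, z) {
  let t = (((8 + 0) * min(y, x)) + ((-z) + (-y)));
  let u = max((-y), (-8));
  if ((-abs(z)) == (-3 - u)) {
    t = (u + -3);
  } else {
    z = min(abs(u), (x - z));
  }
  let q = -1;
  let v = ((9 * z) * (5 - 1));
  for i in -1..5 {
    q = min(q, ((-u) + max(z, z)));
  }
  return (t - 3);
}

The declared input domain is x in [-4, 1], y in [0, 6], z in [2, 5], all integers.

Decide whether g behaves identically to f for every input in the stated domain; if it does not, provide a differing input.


Although `0` became `-1`, no input in the stated domain can expose it.
Tracing x=1, y=3, z=5: f: t = 0; u = -3; ((-abs(z)) == (-3 - u)) -> false; z = -4; q = 0; [i=-1]; q = -1; [i=0]; q = -1; [i=1]; q = -1; [i=2]; q = -1; [i=3]; q = -1; [i=4]; q = -1; return -3 | g: t = 0; u = -3; ((-abs(z)) == (-3 - u)) -> false; z = -4; q = -1; v = -144; [i=-1]; q = -1; [i=0]; q = -1; [i=1]; q = -1; [i=2]; q = -1; [i=3]; q = -1; [i=4]; q = -1; return -3 — matching result -3.
An exhaustive pass over the 168 declared inputs shows identical outputs.
verdict: equivalent


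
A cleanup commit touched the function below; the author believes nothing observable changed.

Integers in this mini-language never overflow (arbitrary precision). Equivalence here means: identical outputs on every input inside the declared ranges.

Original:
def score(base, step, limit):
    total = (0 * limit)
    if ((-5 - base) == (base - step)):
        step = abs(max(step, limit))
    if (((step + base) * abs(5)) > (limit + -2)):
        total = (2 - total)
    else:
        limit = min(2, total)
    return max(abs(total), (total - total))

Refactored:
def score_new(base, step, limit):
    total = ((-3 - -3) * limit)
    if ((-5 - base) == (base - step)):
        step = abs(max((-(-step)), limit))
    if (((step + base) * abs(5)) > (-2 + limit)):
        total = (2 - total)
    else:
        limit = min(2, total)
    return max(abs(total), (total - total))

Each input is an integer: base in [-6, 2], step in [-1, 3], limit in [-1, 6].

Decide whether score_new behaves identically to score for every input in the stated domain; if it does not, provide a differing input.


This is a faithful refactor — arithmetic usage differs, plus constant usage differs, but the computed results match everywhere.
As a probe, take base=-6, step=0, limit=-1: score runs total becomes 0; next ((-5 - base) == (base - step)) evaluates to false; next (((step + base) * abs(5)) > (limit + -2)) evaluates to false; next limit becomes 0; next final value 0; score_new runs total becomes 0; next ((-5 - base) == (base - step)) evaluates to false; next (((step + base) * abs(5)) > (-2 + limit)) evaluates to false; next limit becomes 0; next final value 0; both end at 0.
An exhaustive pass over the 360 declared inputs shows identical outputs.
verdict: equivalent


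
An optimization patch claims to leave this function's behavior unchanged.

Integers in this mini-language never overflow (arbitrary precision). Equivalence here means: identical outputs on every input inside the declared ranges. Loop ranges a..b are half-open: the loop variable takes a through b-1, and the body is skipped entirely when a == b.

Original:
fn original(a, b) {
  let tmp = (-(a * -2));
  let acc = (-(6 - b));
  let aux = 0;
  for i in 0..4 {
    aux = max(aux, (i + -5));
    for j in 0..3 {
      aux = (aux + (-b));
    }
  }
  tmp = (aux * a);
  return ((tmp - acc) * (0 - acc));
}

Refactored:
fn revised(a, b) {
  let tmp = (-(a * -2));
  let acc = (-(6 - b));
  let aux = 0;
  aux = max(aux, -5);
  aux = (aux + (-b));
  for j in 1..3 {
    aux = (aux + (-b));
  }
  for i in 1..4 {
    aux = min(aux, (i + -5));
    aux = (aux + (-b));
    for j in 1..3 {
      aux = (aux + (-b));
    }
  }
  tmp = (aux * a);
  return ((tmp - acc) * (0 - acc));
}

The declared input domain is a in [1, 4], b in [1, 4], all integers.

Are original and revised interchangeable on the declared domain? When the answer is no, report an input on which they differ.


Input a=1, b=1: 0 from original versus -40 from revised.
verdict: not equivalent; witness: a=1, b=1


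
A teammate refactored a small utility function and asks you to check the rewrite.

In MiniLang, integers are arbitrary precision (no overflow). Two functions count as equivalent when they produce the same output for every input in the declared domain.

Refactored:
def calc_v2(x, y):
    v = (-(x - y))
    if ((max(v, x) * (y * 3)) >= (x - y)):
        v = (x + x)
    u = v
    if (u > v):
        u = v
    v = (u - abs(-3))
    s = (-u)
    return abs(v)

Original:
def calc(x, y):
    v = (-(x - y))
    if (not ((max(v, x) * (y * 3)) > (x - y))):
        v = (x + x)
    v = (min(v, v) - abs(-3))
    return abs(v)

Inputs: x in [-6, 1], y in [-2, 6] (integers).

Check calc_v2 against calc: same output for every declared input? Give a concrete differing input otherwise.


Not equivalent: x=-6, y=-2 separates them (15 vs 1).
calc: v := 4 | (not ((max(v, x) * (y * 3)) > (x - y))): true | v := -12 | v := -15 | result 15
calc_v2: v := 4 | ((max(v, x) * (y * 3)) >= (x - y)): false | u := 4 | (u > v): false | v := 1 | s := -4 | result 1
verdict: not equivalent; witness: x=-6, y=-2


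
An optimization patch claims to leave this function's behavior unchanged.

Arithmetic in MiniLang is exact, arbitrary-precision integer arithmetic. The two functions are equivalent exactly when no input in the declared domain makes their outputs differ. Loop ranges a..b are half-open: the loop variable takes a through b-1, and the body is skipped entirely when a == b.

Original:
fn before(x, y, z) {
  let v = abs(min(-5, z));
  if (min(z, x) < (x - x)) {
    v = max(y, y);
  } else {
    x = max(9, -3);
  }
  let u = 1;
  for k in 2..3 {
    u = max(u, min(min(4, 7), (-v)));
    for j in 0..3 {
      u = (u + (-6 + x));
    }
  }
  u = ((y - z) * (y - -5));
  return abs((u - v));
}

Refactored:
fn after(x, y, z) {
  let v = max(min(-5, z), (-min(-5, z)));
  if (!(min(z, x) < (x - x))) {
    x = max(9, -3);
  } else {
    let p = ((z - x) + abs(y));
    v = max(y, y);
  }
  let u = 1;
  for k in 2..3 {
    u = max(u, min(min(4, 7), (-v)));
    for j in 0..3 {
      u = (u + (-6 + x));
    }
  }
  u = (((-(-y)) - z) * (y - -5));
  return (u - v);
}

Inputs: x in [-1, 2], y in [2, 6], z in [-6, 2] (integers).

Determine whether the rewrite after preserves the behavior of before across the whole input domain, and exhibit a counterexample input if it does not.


Take x=-1, y=2, z=2.
before: v becomes 5; next (min(z, x) < (x - x)) evaluates to true; next v becomes 2; next u becomes 1; next at k=2:; next u becomes 1; next at j=0:; next u becomes -6; next at j=1:; next u becomes -13; next at j=2:; next u becomes -20; next u becomes 0; next final value 2
after: v becomes 5; next (!(min(z, x) < (x - x))) evaluates to false; next p becomes 5; next v becomes 2; next u becomes 1; next at k=2:; next u becomes 1; next at j=0:; next u becomes -6; next at j=1:; next u becomes -13; next at j=2:; next u becomes -20; next u becomes 0; next final value -2
2 vs -2 — the two versions disagree here.
verdict: not equivalent; witness: x=-1, y=2, z=2


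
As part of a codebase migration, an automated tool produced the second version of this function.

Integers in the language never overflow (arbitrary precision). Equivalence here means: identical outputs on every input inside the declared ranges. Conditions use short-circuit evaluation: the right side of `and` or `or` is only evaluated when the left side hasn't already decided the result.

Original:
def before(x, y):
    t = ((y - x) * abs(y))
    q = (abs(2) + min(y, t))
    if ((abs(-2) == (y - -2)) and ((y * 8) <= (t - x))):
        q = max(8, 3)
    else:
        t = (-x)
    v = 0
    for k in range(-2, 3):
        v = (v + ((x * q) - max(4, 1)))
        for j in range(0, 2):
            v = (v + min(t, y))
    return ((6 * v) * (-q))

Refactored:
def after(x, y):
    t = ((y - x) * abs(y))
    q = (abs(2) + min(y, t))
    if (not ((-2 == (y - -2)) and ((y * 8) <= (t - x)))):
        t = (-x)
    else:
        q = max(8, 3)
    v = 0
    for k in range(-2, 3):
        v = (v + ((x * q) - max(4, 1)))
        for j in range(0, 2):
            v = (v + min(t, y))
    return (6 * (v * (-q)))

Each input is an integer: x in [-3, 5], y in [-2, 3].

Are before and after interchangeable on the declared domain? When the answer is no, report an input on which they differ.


Evaluate both at x=-3, y=0.
before: t becomes 0; next q becomes 2; next ((abs(-2) == (y - -2)) and ((y * 8) <= (t - x))) evaluates to true; next q becomes 8; next v becomes 0; next at k=-2:; next v becomes -28; next at j=0:; next v becomes -28; next at j=1:; next v becomes -28; next at k=-1:; next v becomes -56; next at j=0:; next v becomes -56; next at j=1:; next v becomes -56; next at k=0:; next v becomes -84; next at j=0:; next v becomes -84; next at j=1:; next v becomes -84; next at k=1:; next v becomes -112; next at j=0:; next v becomes -112; next at j=1:; next v becomes -112; next at k=2:; next v becomes -140; next at j=0:; next v becomes -140; next at j=1:; next v becomes -140; next final value 6720
after: t becomes 0; next q becomes 2; next (not ((-2 == (y - -2)) and ((y * 8) <= (t - x)))) evaluates to true; next t becomes 3; next v becomes 0; next at k=-2:; next v becomes -10; next at j=0:; next v becomes -10; next at j=1:; next v becomes -10; next at k=-1:; next v becomes -20; next at j=0:; next v becomes -20; next at j=1:; next v becomes -20; next at k=0:; next v becomes -30; next at j=0:; next v becomes -30; next at j=1:; next v becomes -30; next at k=1:; next v becomes -40; next at j=0:; next v becomes -40; next at j=1:; next v becomes -40; next at k=2:; next v becomes -50; next at j=0:; next v becomes -50; next at j=1:; next v becomes -50; next final value 600
6720 != 600, so the rewrite changes behavior.
verdict: not equivalent; witness: x=-3, y=0
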